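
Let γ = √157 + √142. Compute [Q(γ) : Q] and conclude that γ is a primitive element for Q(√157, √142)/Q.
[Q(γ) : Q] = 4 (equivalently, Q(γ) = Q(√157, √142))

Obviously Q(γ) ⊆ Q(√157, √142), and [Q(√157, √142):Q] = 4 (since 157, 142 are distinct squarefree integers > 1 with 22294 not a perfect square). To show equality we compute the minimal polynomial of γ. From γ = √157 + √142: γ^2 = 157 + 2√(22294) + 142 = 299 + 2√(22294), so γ^2 - 299 = 2√(22294); squaring, (γ^2 - 299)^2 = 4·22294, i.e. γ^4 - 598γ^2 + 89401 - 89176 = 0, i.e. γ^4 - 598γ^2 + 225 = 0. So γ is a root of x^4 - 598x^2 + 225. This polynomial is irreducible over Q: it has no rational root (each ±√157 ± √142 is irrational), and any factorization into two quadratics over Q would force √(22294) ∈ Q (pairing opposite roots) or √157, √142 ∈ Q (other pairings), all impossible. Hence [Q(γ):Q] = 4 = [Q(√157, √142):Q], so Q(γ) = Q(√157, √142).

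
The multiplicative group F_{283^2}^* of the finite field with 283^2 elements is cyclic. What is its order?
|F_{283^2}^*| = 80088

F_{283^2} has 283^2 = 80089 elements; its multiplicative group consists of all nonzero elements, so |F_{283^2}^*| = 80089 - 1 = 80088. (It is cyclic since any finite subgroup of the multiplicative group of a field is cyclic.)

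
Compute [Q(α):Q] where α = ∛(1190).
[Q(α):Q] = 3

The minimal polynomial of α is x^3 - 1190, irreducible over Q since 1190 is not a perfect cube (so x^3 - 1190 has no rational root). Hence [Q(α):Q] = deg(m_α) = 3.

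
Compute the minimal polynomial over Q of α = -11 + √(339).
m_α(x) = x^2 + 22x - 218

From α + 11 = √(339), squaring gives (α + 11)^2 = 339, i.e. α^2 + 22α + 121 = 339, so α^2 + 22α - 218 = 0. The discriminant of x^2 + 22x - 218 is (22)^2 - 4·(-218) = 484 + 872 = 1356, and 4·(339) is not a perfect square in Q since 339 is squarefree and ≠ 1. Hence x^2 + 22x - 218 is irreducible over Q and is the minimal polynomial of α.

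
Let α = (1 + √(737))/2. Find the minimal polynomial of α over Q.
m_α(x) = x^2 - x - 184

From 2α - 1 = √(737), squaring gives (2α - 1)^2 = 737, i.e. 4α^2 - 4α + 1 = 737, so α^2 - α + (1 - 737)/4 = 0. Since 737 ≡ 1 (mod 4), (1 - 737)/4 = -184 ∈ Z. The polynomial x^2 - x - 184 has discriminant 1 - 4·(-184) = 737, which is not a perfect square in Q (d = 737 is squarefree and ≠ 1), so x^2 - x - 184 is irreducible over Q. It is the minimal polynomial of α.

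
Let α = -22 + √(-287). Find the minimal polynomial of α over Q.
m_α(x) = x^2 + 44x + 771

From α + 22 = √(-287), squaring gives (α + 22)^2 = -287, i.e. α^2 + 44α + 484 = -287, so α^2 + 44α + 771 = 0. The discriminant of x^2 + 44x + 771 is (44)^2 - 4·(771) = 1936 - 3084 = -1148, and 4·(-287) is not a perfect square in Q since -287 is squarefree and ≠ 1. Hence x^2 + 44x + 771 is irreducible over Q and is the minimal polynomial of α.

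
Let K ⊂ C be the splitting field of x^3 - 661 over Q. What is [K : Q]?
[K : Q] = 6

The roots of x^3 - 661 are ∛661, ω∛661, ω^2∛661 where ω = e^(2πi/3) is a primitive cube root of unity, so K = Q(∛661, ω). Now [Q(∛661):Q] = 3 (since 661 is not a perfect cube, x^3 - 661 is irreducible) and [Q(ω):Q] = 2. Both 2 and 3 divide [K:Q], and [K:Q] ≤ 3·2 = 6, so [K:Q] = 6. (Equivalently: Q(∛661) ⊂ R but ω ∉ R, so [K : Q(∛661)] = 2.)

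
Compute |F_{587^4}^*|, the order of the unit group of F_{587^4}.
|F_{587^4}^*| = 118727795760

F_{587^4} has 587^4 = 118727795761 elements; its multiplicative group consists of all nonzero elements, so |F_{587^4}^*| = 118727795761 - 1 = 118727795760. (It is cyclic since any finite subgroup of the multiplicative group of a field is cyclic.)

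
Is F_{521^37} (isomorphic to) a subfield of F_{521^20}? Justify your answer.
No: F_{521^37} is not a subfield of F_{521^20}

F_{p^m} embeds in F_{p^n} iff m | n. Here 37 ∤ 20 (since 20 = 0·37 + 20 with remainder 20 ≠ 0), so F_{521^37} is not a subfield of F_{521^20}. Equivalently: if it were, the tower law would give 37 = [F_{521^37}:F_521] dividing [F_{521^20}:F_521] = 20, contradiction.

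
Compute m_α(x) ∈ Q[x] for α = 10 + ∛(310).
m_α(x) = x^3 - 30x^2 + 300x - 1310

Set β = α - 10 = ∛(310), so β^3 = 310. Then (α - 10)^3 - 310 = 0, i.e. α is a root of g(x) = (x - 10)^3 - 310 = x^3 - 30x^2 + 300x - 1310. Since g(x) = h(x - 10) where h(x) = x^3 - 310, and h is irreducible over Q (because 310 is not a perfect cube, so h has no rational root, and a monic cubic with no rational root is irreducible), g is also irreducible (irreducibility is preserved under the substitution x → x - 10). Hence m_α(x) = x^3 - 30x^2 + 300x - 1310.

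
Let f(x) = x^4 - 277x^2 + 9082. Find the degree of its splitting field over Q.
[K : Q] = 4

Solving the quadratic in x^2: x^2 = (277 ± √(277^2 - 4·9082))/2 = (277 ± √40401)/2 = (277 ± 201)/2, giving x^2 = 239 or x^2 = 38. So f(x) = (x^2 - 239)(x^2 - 38) and the roots of f are ±√239, ±√38. Hence the splitting field is K = Q(√239, √38). Since 239 and 38 are distinct squarefree integers > 1, their product 9082 is not a perfect square, so √38 ∉ Q(√239). By the tower law [K:Q] = [Q(√239,√38):Q(√239)] · [Q(√239):Q] = 2 · 2 = 4.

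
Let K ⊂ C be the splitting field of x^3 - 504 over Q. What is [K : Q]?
[K : Q] = 6

The roots of x^3 - 504 are ∛504, ω∛504, ω^2∛504 where ω = e^(2πi/3) is a primitive cube root of unity, so K = Q(∛504, ω). Now [Q(∛504):Q] = 3 (since 504 is not a perfect cube, x^3 - 504 is irreducible) and [Q(ω):Q] = 2. Both 2 and 3 divide [K:Q], and [K:Q] ≤ 3·2 = 6, so [K:Q] = 6. (Equivalently: Q(∛504) ⊂ R but ω ∉ R, so [K : Q(∛504)] = 2.)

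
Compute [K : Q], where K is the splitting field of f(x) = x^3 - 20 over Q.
[K : Q] = 6

The roots of x^3 - 20 are ∛20, ω∛20, ω^2∛20 where ω = e^(2πi/3) is a primitive cube root of unity, so K = Q(∛20, ω). Now [Q(∛20):Q] = 3 (since 20 is not a perfect cube, x^3 - 20 is irreducible) and [Q(ω):Q] = 2. Both 2 and 3 divide [K:Q], and [K:Q] ≤ 3·2 = 6, so [K:Q] = 6. (Equivalently: Q(∛20) ⊂ R but ω ∉ R, so [K : Q(∛20)] = 2.)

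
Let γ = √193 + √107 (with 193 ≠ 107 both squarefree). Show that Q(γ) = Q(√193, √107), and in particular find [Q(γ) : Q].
[Q(γ) : Q] = 4 (equivalently, Q(γ) = Q(√193, √107))

Obviously Q(γ) ⊆ Q(√193, √107), and [Q(√193, √107):Q] = 4 (since 193, 107 are distinct squarefree integers > 1 with 20651 not a perfect square). To show equality we compute the minimal polynomial of γ. From γ = √193 + √107: γ^2 = 193 + 2√(20651) + 107 = 300 + 2√(20651), so γ^2 - 300 = 2√(20651); squaring, (γ^2 - 300)^2 = 4·20651, i.e. γ^4 - 600γ^2 + 90000 - 82604 = 0, i.e. γ^4 - 600γ^2 + 7396 = 0. So γ is a root of x^4 - 600x^2 + 7396. This polynomial is irreducible over Q: it has no rational root (each ±√193 ± √107 is irrational), and any factorization into two quadratics over Q would force √(20651) ∈ Q (pairing opposite roots) or √193, √107 ∈ Q (other pairings), all impossible. Hence [Q(γ):Q] = 4 = [Q(√193, √107):Q], so Q(γ) = Q(√193, √107).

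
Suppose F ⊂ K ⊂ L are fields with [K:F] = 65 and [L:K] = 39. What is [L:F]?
[L:F] = 2535

The tower law says that for any tower of field extensions F ⊂ K ⊂ L with finite degrees, [L:F] = [L:K] · [K:F]. Here this gives [L:F] = 39 · 65 = 2535.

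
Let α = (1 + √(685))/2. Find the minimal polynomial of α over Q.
m_α(x) = x^2 - x - 171

From 2α - 1 = √(685), squaring gives (2α - 1)^2 = 685, i.e. 4α^2 - 4α + 1 = 685, so α^2 - α + (1 - 685)/4 = 0. Since 685 ≡ 1 (mod 4), (1 - 685)/4 = -171 ∈ Z. The polynomial x^2 - x - 171 has discriminant 1 - 4·(-171) = 685, which is not a perfect square in Q (d = 685 is squarefree and ≠ 1), so x^2 - x - 171 is irreducible over Q. It is the minimal polynomial of α.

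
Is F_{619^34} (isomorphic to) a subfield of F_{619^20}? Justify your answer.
No: F_{619^34} is not a subfield of F_{619^20}

F_{p^m} embeds in F_{p^n} iff m | n. Here 34 ∤ 20 (since 20 = 0·34 + 20 with remainder 20 ≠ 0), so F_{619^34} is not a subfield of F_{619^20}. Equivalently: if it were, the tower law would give 34 = [F_{619^34}:F_619] dividing [F_{619^20}:F_619] = 20, contradiction.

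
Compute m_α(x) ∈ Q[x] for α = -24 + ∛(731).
m_α(x) = x^3 + 72x^2 + 1728x + 13093

Set β = α + 24 = ∛(731), so β^3 = 731. Then (α + 24)^3 - 731 = 0, i.e. α is a root of g(x) = (x + 24)^3 - 731 = x^3 + 72x^2 + 1728x + 13093. Since g(x) = h(x + 24) where h(x) = x^3 - 731, and h is irreducible over Q (because 731 is not a perfect cube, so h has no rational root, and a monic cubic with no rational root is irreducible), g is also irreducible (irreducibility is preserved under the substitution x → x + 24). Hence m_α(x) = x^3 + 72x^2 + 1728x + 13093.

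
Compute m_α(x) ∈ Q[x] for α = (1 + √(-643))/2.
m_α(x) = x^2 - x + 161

From 2α - 1 = √(-643), squaring gives (2α - 1)^2 = -643, i.e. 4α^2 - 4α + 1 = -643, so α^2 - α + (1 + 643)/4 = 0. Since -643 ≡ 1 (mod 4), (1 + 643)/4 = 161 ∈ Z. The polynomial x^2 - x + 161 has discriminant 1 - 4·(161) = -643, which is not a perfect square in Q (d = -643 is squarefree and ≠ 1), so x^2 - x + 161 is irreducible over Q. It is the minimal polynomial of α.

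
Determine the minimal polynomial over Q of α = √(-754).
m_α(x) = x^2 + 754

α satisfies α^2 + 754 = 0, so x^2 + 754 annihilates α. Since d = -754 is squarefree and ≠ 1, it is not a perfect square in Q, so x^2 + 754 has no rational root and is therefore irreducible over Q (a degree-2 polynomial over a field is irreducible iff it has no root). Hence m_α(x) = x^2 + 754.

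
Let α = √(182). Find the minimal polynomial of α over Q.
m_α(x) = x^2 - 182

α satisfies α^2 - 182 = 0, so x^2 - 182 annihilates α. Since d = 182 is squarefree and ≠ 1, it is not a perfect square in Q, so x^2 - 182 has no rational root and is therefore irreducible over Q (a degree-2 polynomial over a field is irreducible iff it has no root). Hence m_α(x) = x^2 - 182.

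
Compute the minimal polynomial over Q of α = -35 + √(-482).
m_α(x) = x^2 + 70x + 1707

From α + 35 = √(-482), squaring gives (α + 35)^2 = -482, i.e. α^2 + 70α + 1225 = -482, so α^2 + 70α + 1707 = 0. The discriminant of x^2 + 70x + 1707 is (70)^2 - 4·(1707) = 4900 - 6828 = -1928, and 4·(-482) is not a perfect square in Q since -482 is squarefree and ≠ 1. Hence x^2 + 70x + 1707 is irreducible over Q and is the minimal polynomial of α.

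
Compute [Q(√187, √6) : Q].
[Q(√187, √6) : Q] = 4

[Q(√187):Q] = 2 (min poly x^2 - 187, irreducible since 187 is squarefree > 1). For the top step, suppose √6 ∈ Q(√187), say √6 = c + d√187 with c, d ∈ Q. Squaring: 6 = c^2 + 187d^2 + 2cd√187. Since √187 ∉ Q this forces 2cd = 0. If d = 0 then √6 = c ∈ Q, contradicting 6 squarefree > 1. If c = 0 then 6 = 187d^2, so 187·6 = (187d)^2 is a perfect square in Q — but 187·6 = 1122 is not a perfect square (since 187 and 6 are distinct squarefree integers). Contradiction. Hence √6 ∉ Q(√187), so x^2 - 6 stays irreducible over Q(√187) and [Q(√187, √6) : Q(√187)] = 2. By the tower law, [Q(√187, √6) : Q] = 2 · 2 = 4.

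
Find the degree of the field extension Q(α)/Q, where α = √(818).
[Q(α):Q] = 2

[Q(α):Q] equals the degree of the minimal polynomial of α. Here α^2 = 818 and x^2 - 818 is irreducible (d = 818 is squarefree, ≠ 1, hence not a square), so deg(m_α) = 2. Thus [Q(α):Q] = 2.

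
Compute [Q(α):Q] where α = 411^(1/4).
[Q(α):Q] = 4

α is a root of x^4 - 411. By Eisenstein's criterion at the prime p = 3 (which divides the constant term 411 but p^2 = 9 does not, since 411 is squarefree), x^4 - 411 is irreducible over Q. Hence [Q(α):Q] = 4.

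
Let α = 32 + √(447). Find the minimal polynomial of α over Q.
m_α(x) = x^2 - 64x + 577

From α - 32 = √(447), squaring gives (α - 32)^2 = 447, i.e. α^2 - 64α + 1024 = 447, so α^2 - 64α + 577 = 0. The discriminant of x^2 - 64x + 577 is (-64)^2 - 4·(577) = 4096 - 2308 = 1788, and 4·(447) is not a perfect square in Q since 447 is squarefree and ≠ 1. Hence x^2 - 64x + 577 is irreducible over Q and is the minimal polynomial of α.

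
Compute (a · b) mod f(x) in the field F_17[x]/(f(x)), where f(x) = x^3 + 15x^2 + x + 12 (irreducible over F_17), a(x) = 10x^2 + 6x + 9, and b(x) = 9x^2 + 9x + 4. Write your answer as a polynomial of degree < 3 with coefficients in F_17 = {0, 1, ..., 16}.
a · b ≡ 2x^2 + 10x + 7 (mod f(x))

Multiply in F_17[x]: a(x)·b(x) = (10x^2 + 6x + 9)·(9x^2 + 9x + 4) = 5x^4 + 8x^3 + 5x^2 + 3x + 2. This has degree ≥ 3, so divide by f(x) over F_17: 5x^4 + 8x^3 + 5x^2 + 3x + 2 = (5x + 1)·(x^3 + 15x^2 + x + 12) + (2x^2 + 10x + 7). Hence a·b ≡ 2x^2 + 10x + 7 (mod f). (F_17[x]/(f) is a field with 17^3 = 4913 elements since f is irreducible of degree 3.)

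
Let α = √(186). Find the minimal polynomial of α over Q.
m_α(x) = x^2 - 186

α satisfies α^2 - 186 = 0, so x^2 - 186 annihilates α. Since d = 186 is squarefree and ≠ 1, it is not a perfect square in Q, so x^2 - 186 has no rational root and is therefore irreducible over Q (a degree-2 polynomial over a field is irreducible iff it has no root). Hence m_α(x) = x^2 - 186.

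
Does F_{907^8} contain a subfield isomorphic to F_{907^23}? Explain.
No: F_{907^23} is not a subfield of F_{907^8}

F_{p^m} embeds in F_{p^n} iff m | n. Here 23 ∤ 8 (since 8 = 0·23 + 8 with remainder 8 ≠ 0), so F_{907^23} is not a subfield of F_{907^8}. Equivalently: if it were, the tower law would give 23 = [F_{907^23}:F_907] dividing [F_{907^8}:F_907] = 8, contradiction.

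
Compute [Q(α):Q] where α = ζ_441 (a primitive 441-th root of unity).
[Q(α):Q] = 252

The minimal polynomial of ζ_441 over Q is the 441-th cyclotomic polynomial Φ_441(x), which is irreducible over Q and has degree φ(441) = 252. Hence [Q(α):Q] = φ(441) = 252.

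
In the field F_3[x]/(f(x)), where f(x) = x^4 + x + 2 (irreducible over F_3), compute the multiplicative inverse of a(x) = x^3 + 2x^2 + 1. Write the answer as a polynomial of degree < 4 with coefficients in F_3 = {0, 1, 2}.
a(x)^(-1) ≡ 2x^3 + x^2 + x + 1 (mod f(x))

Since f is irreducible over F_3, F_3[x]/(f) is a field and a(x) ≠ 0 has an inverse. Apply the extended Euclidean algorithm to f(x) and a(x) in F_3[x]: f(x) = (x + 1)·a(x) + (x^2 + 1);  a(x) = (x + 2)·(x^2 + 1) + (2x + 2);  (x^2 + 1) = (2x + 1)·(2x + 2) + (2). The last nonzero remainder is the constant 2 = gcd(f, a) in F_3. Back-substituting through the division chain expresses 2 = s(x)·a(x) + t(x)·f(x) with s(x) ≡ x^3 + 2x^2 + 2x + 2 (mod f), so (x^3 + 2x^2 + 2x + 2)·a(x) ≡ 2 (mod f). Multiplying by 2^(-1) ≡ 2 in F_3 gives a(x)^(-1) ≡ 2·(x^3 + 2x^2 + 2x + 2) ≡ 2x^3 + x^2 + x + 1 (mod f). Check: (x^3 + 2x^2 + 1)·(2x^3 + x^2 + x + 1) = 2x^6 + 2x^5 + 2x^3 + x + 1 ≡ 1 (mod x^4 + x + 2).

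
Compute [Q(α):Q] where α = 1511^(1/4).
[Q(α):Q] = 4

α is a root of x^4 - 1511. By Eisenstein's criterion at the prime p = 1511 (which divides the constant term 1511 but p^2 = 2283121 does not, since 1511 is squarefree), x^4 - 1511 is irreducible over Q. Hence [Q(α):Q] = 4.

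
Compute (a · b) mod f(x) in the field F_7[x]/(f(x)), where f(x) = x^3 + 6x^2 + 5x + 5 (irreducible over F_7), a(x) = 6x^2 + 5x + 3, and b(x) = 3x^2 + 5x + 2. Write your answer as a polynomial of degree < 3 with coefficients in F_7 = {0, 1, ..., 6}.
a · b ≡ 5x^2 + 5x + 6 (mod f(x))

Multiply in F_7[x]: a(x)·b(x) = (6x^2 + 5x + 3)·(3x^2 + 5x + 2) = 4x^4 + 3x^3 + 4x^2 + 4x + 6. This has degree ≥ 3, so divide by f(x) over F_7: 4x^4 + 3x^3 + 4x^2 + 4x + 6 = (4x)·(x^3 + 6x^2 + 5x + 5) + (5x^2 + 5x + 6). Hence a·b ≡ 5x^2 + 5x + 6 (mod f). (F_7[x]/(f) is a field with 7^3 = 343 elements since f is irreducible of degree 3.)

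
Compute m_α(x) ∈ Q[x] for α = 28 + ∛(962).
m_α(x) = x^3 - 84x^2 + 2352x - 22914

Set β = α - 28 = ∛(962), so β^3 = 962. Then (α - 28)^3 - 962 = 0, i.e. α is a root of g(x) = (x - 28)^3 - 962 = x^3 - 84x^2 + 2352x - 22914. Since g(x) = h(x - 28) where h(x) = x^3 - 962, and h is irreducible over Q (because 962 is not a perfect cube, so h has no rational root, and a monic cubic with no rational root is irreducible), g is also irreducible (irreducibility is preserved under the substitution x → x - 28). Hence m_α(x) = x^3 - 84x^2 + 2352x - 22914.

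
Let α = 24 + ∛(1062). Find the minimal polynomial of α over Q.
m_α(x) = x^3 - 72x^2 + 1728x - 14886

Set β = α - 24 = ∛(1062), so β^3 = 1062. Then (α - 24)^3 - 1062 = 0, i.e. α is a root of g(x) = (x - 24)^3 - 1062 = x^3 - 72x^2 + 1728x - 14886. Since g(x) = h(x - 24) where h(x) = x^3 - 1062, and h is irreducible over Q (because 1062 is not a perfect cube, so h has no rational root, and a monic cubic with no rational root is irreducible), g is also irreducible (irreducibility is preserved under the substitution x → x - 24). Hence m_α(x) = x^3 - 72x^2 + 1728x - 14886.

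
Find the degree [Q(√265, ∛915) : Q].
[Q(√265, ∛915) : Q] = 6

Let L = Q(√265, ∛915). Since Q(√265) ⊂ L and [Q(√265):Q] = 2, the tower law gives 2 | [L:Q]. Likewise Q(∛915) ⊂ L with [Q(∛915):Q] = 3 (because 915 is not a perfect cube), so 3 | [L:Q]. As gcd(2,3) = 1, [L:Q] is divisible by 6. Conversely L is generated over Q by √265 and ∛915, so [L:Q] ≤ 2·3 = 6. Therefore [Q(√265, ∛915) : Q] = 6.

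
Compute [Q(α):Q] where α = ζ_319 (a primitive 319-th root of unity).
[Q(α):Q] = 280

The minimal polynomial of ζ_319 over Q is the 319-th cyclotomic polynomial Φ_319(x), which is irreducible over Q and has degree φ(319) = 280. Hence [Q(α):Q] = φ(319) = 280.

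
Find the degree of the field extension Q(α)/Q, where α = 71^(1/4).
[Q(α):Q] = 4

α is a root of x^4 - 71. By Eisenstein's criterion at the prime p = 71 (which divides the constant term 71 but p^2 = 5041 does not, since 71 is squarefree), x^4 - 71 is irreducible over Q. Hence [Q(α):Q] = 4.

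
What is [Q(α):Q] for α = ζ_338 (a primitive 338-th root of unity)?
[Q(α):Q] = 156

The minimal polynomial of ζ_338 over Q is the 338-th cyclotomic polynomial Φ_338(x), which is irreducible over Q and has degree φ(338) = 156. Hence [Q(α):Q] = φ(338) = 156.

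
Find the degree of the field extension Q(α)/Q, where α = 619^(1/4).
[Q(α):Q] = 4

α is a root of x^4 - 619. By Eisenstein's criterion at the prime p = 619 (which divides the constant term 619 but p^2 = 383161 does not, since 619 is squarefree), x^4 - 619 is irreducible over Q. Hence [Q(α):Q] = 4.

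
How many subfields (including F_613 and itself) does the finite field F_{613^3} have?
F_{613^3} has 2 subfields

The subfields of F_{p^n} are exactly the fields F_{p^d} for d | n (each is the fixed field of the unique index-d subgroup of Gal(F_{p^n}/F_p) ≅ Z/nZ). The divisors of n = 3 are {1, 3}, giving 2 subfields: F_{613^1}, F_{613^3}.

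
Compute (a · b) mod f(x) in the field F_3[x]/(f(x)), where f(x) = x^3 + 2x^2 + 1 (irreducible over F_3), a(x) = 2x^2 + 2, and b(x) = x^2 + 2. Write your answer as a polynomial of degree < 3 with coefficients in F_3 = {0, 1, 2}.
a · b ≡ 2x^2 + x + 2 (mod f(x))

Multiply in F_3[x]: a(x)·b(x) = (2x^2 + 2)·(x^2 + 2) = 2x^4 + 1. This has degree ≥ 3, so divide by f(x) over F_3: 2x^4 + 1 = (2x + 2)·(x^3 + 2x^2 + 1) + (2x^2 + x + 2). Hence a·b ≡ 2x^2 + x + 2 (mod f). (F_3[x]/(f) is a field with 3^3 = 27 elements since f is irreducible of degree 3.)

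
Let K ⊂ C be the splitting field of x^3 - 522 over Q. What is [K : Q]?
[K : Q] = 6

The roots of x^3 - 522 are ∛522, ω∛522, ω^2∛522 where ω = e^(2πi/3) is a primitive cube root of unity, so K = Q(∛522, ω). Now [Q(∛522):Q] = 3 (since 522 is not a perfect cube, x^3 - 522 is irreducible) and [Q(ω):Q] = 2. Both 2 and 3 divide [K:Q], and [K:Q] ≤ 3·2 = 6, so [K:Q] = 6. (Equivalently: Q(∛522) ⊂ R but ω ∉ R, so [K : Q(∛522)] = 2.)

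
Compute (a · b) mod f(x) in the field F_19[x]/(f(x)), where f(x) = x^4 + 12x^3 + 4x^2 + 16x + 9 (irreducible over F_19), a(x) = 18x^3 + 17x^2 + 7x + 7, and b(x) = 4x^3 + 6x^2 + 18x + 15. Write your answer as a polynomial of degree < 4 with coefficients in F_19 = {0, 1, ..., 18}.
a · b ≡ x^3 + 9x^2 + 16x + 3 (mod f(x))

Multiply in F_19[x]: a(x)·b(x) = (18x^3 + 17x^2 + 7x + 7)·(4x^3 + 6x^2 + 18x + 15) = 15x^6 + 5x^5 + 17x^4 + 5x^2 + 3x + 10. This has degree ≥ 4, so divide by f(x) over F_19: 15x^6 + 5x^5 + 17x^4 + 5x^2 + 3x + 10 = (15x^2 + 15x + 5)·(x^4 + 12x^3 + 4x^2 + 16x + 9) + (x^3 + 9x^2 + 16x + 3). Hence a·b ≡ x^3 + 9x^2 + 16x + 3 (mod f). (F_19[x]/(f) is a field with 19^4 = 130321 elements since f is irreducible of degree 4.)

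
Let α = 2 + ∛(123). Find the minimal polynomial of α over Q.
m_α(x) = x^3 - 6x^2 + 12x - 131

Set β = α - 2 = ∛(123), so β^3 = 123. Then (α - 2)^3 - 123 = 0, i.e. α is a root of g(x) = (x - 2)^3 - 123 = x^3 - 6x^2 + 12x - 131. Since g(x) = h(x - 2) where h(x) = x^3 - 123, and h is irreducible over Q (because 123 is not a perfect cube, so h has no rational root, and a monic cubic with no rational root is irreducible), g is also irreducible (irreducibility is preserved under the substitution x → x - 2). Hence m_α(x) = x^3 - 6x^2 + 12x - 131.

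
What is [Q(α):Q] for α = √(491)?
[Q(α):Q] = 2

[Q(α):Q] equals the degree of the minimal polynomial of α. Here α^2 = 491 and x^2 - 491 is irreducible (d = 491 is squarefree, ≠ 1, hence not a square), so deg(m_α) = 2. Thus [Q(α):Q] = 2.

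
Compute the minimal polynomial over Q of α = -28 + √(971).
m_α(x) = x^2 + 56x - 187

From α + 28 = √(971), squaring gives (α + 28)^2 = 971, i.e. α^2 + 56α + 784 = 971, so α^2 + 56α - 187 = 0. The discriminant of x^2 + 56x - 187 is (56)^2 - 4·(-187) = 3136 + 748 = 3884, and 4·(971) is not a perfect square in Q since 971 is squarefree and ≠ 1. Hence x^2 + 56x - 187 is irreducible over Q and is the minimal polynomial of α.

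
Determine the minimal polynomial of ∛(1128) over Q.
m_α(x) = x^3 - 1128

α satisfies α^3 = 1128, so x^3 - 1128 annihilates α. By the rational root test, a rational root p/q (in lowest terms) of x^3 - 1128 would satisfy p^3 = 1128 q^3, forcing q = 1 and p^3 = 1128; but 1128 is not a perfect cube, contradiction. A monic cubic over Q with no rational root is irreducible (any nontrivial factorization would include a linear factor). Hence x^3 - 1128 is the minimal polynomial of α, and in particular [Q(α):Q] = 3.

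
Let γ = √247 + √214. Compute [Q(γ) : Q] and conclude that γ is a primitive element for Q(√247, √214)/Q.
[Q(γ) : Q] = 4 (equivalently, Q(γ) = Q(√247, √214))

Obviously Q(γ) ⊆ Q(√247, √214), and [Q(√247, √214):Q] = 4 (since 247, 214 are distinct squarefree integers > 1 with 52858 not a perfect square). To show equality we compute the minimal polynomial of γ. From γ = √247 + √214: γ^2 = 247 + 2√(52858) + 214 = 461 + 2√(52858), so γ^2 - 461 = 2√(52858); squaring, (γ^2 - 461)^2 = 4·52858, i.e. γ^4 - 922γ^2 + 212521 - 211432 = 0, i.e. γ^4 - 922γ^2 + 1089 = 0. So γ is a root of x^4 - 922x^2 + 1089. This polynomial is irreducible over Q: it has no rational root (each ±√247 ± √214 is irrational), and any factorization into two quadratics over Q would force √(52858) ∈ Q (pairing opposite roots) or √247, √214 ∈ Q (other pairings), all impossible. Hence [Q(γ):Q] = 4 = [Q(√247, √214):Q], so Q(γ) = Q(√247, √214).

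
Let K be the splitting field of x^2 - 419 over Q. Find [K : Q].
[K : Q] = 2

f(x) = x^2 - 419 factors as (x - √419)(x + √419). The splitting field is K = Q(√419). Since 419 is squarefree and > 1, it is not a perfect square, so x^2 - 419 is irreducible over Q and [Q(√419) : Q] = 2. Hence [K : Q] = 2.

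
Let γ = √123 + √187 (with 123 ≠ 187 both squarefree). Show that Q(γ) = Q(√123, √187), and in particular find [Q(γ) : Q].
[Q(γ) : Q] = 4 (equivalently, Q(γ) = Q(√123, √187))

Obviously Q(γ) ⊆ Q(√123, √187), and [Q(√123, √187):Q] = 4 (since 123, 187 are distinct squarefree integers > 1 with 23001 not a perfect square). To show equality we compute the minimal polynomial of γ. From γ = √123 + √187: γ^2 = 123 + 2√(23001) + 187 = 310 + 2√(23001), so γ^2 - 310 = 2√(23001); squaring, (γ^2 - 310)^2 = 4·23001, i.e. γ^4 - 620γ^2 + 96100 - 92004 = 0, i.e. γ^4 - 620γ^2 + 4096 = 0. So γ is a root of x^4 - 620x^2 + 4096. This polynomial is irreducible over Q: it has no rational root (each ±√123 ± √187 is irrational), and any factorization into two quadratics over Q would force √(23001) ∈ Q (pairing opposite roots) or √123, √187 ∈ Q (other pairings), all impossible. Hence [Q(γ):Q] = 4 = [Q(√123, √187):Q], so Q(γ) = Q(√123, √187).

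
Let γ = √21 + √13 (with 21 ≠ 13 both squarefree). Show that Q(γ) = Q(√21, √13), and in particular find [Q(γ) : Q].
[Q(γ) : Q] = 4 (equivalently, Q(γ) = Q(√21, √13))

Obviously Q(γ) ⊆ Q(√21, √13), and [Q(√21, √13):Q] = 4 (since 21, 13 are distinct squarefree integers > 1 with 273 not a perfect square). To show equality we compute the minimal polynomial of γ. From γ = √21 + √13: γ^2 = 21 + 2√(273) + 13 = 34 + 2√(273), so γ^2 - 34 = 2√(273); squaring, (γ^2 - 34)^2 = 4·273, i.e. γ^4 - 68γ^2 + 1156 - 1092 = 0, i.e. γ^4 - 68γ^2 + 64 = 0. So γ is a root of x^4 - 68x^2 + 64. This polynomial is irreducible over Q: it has no rational root (each ±√21 ± √13 is irrational), and any factorization into two quadratics over Q would force √(273) ∈ Q (pairing opposite roots) or √21, √13 ∈ Q (other pairings), all impossible. Hence [Q(γ):Q] = 4 = [Q(√21, √13):Q], so Q(γ) = Q(√21, √13).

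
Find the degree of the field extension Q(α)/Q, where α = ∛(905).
[Q(α):Q] = 3

The minimal polynomial of α is x^3 - 905, irreducible over Q since 905 is not a perfect cube (so x^3 - 905 has no rational root). Hence [Q(α):Q] = deg(m_α) = 3.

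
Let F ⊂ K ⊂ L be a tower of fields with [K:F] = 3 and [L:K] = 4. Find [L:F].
[L:F] = 12

The tower law says that for any tower of field extensions F ⊂ K ⊂ L with finite degrees, [L:F] = [L:K] · [K:F]. Here this gives [L:F] = 4 · 3 = 12.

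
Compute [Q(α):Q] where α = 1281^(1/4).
[Q(α):Q] = 4

α is a root of x^4 - 1281. By Eisenstein's criterion at the prime p = 3 (which divides the constant term 1281 but p^2 = 9 does not, since 1281 is squarefree), x^4 - 1281 is irreducible over Q. Hence [Q(α):Q] = 4.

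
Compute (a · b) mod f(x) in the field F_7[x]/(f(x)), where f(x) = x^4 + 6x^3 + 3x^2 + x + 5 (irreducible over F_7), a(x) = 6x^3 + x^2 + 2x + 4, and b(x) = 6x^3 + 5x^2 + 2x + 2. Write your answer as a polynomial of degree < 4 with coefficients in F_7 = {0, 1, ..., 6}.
a · b ≡ 6x^3 + 5x^2 + 2x + 1 (mod f(x))

Multiply in F_7[x]: a(x)·b(x) = (6x^3 + x^2 + 2x + 4)·(6x^3 + 5x^2 + 2x + 2) = x^6 + x^5 + x^4 + 6x^3 + 5x^2 + 5x + 1. This has degree ≥ 4, so divide by f(x) over F_7: x^6 + x^5 + x^4 + 6x^3 + 5x^2 + 5x + 1 = (x^2 + 2x)·(x^4 + 6x^3 + 3x^2 + x + 5) + (6x^3 + 5x^2 + 2x + 1). Hence a·b ≡ 6x^3 + 5x^2 + 2x + 1 (mod f). (F_7[x]/(f) is a field with 7^4 = 2401 elements since f is irreducible of degree 4.)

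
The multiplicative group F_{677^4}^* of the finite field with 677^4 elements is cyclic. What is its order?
|F_{677^4}^*| = 210065472240

F_{677^4} has 677^4 = 210065472241 elements; its multiplicative group consists of all nonzero elements, so |F_{677^4}^*| = 210065472241 - 1 = 210065472240. (It is cyclic since any finite subgroup of the multiplicative group of a field is cyclic.)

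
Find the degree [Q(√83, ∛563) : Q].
[Q(√83, ∛563) : Q] = 6

Let L = Q(√83, ∛563). Since Q(√83) ⊂ L and [Q(√83):Q] = 2, the tower law gives 2 | [L:Q]. Likewise Q(∛563) ⊂ L with [Q(∛563):Q] = 3 (because 563 is not a perfect cube), so 3 | [L:Q]. As gcd(2,3) = 1, [L:Q] is divisible by 6. Conversely L is generated over Q by √83 and ∛563, so [L:Q] ≤ 2·3 = 6. Therefore [Q(√83, ∛563) : Q] = 6.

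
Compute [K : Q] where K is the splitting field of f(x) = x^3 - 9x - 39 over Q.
[K : Q] = 6

By the rational root test, any rational root of the monic integer polynomial f(x) = x^3 - 9x - 39 must be an integer dividing the constant term -39, i.e. one of ±{1, 3, 13, 39}. Evaluating: f(1) = -47, f(-1) = -31, f(3) = -39, f(-3) = -39, f(13) = 2041, f(-13) = -2119, f(39) = 58929, f(-39) = -59007; none is 0, so f has no rational root and is therefore irreducible over Q (a cubic with no linear factor over a field is irreducible). For an irreducible cubic, the Galois group is A_3 or S_3 according as the discriminant disc(f) = -4a^3 - 27b^2 = -4·(-9)^3 - 27·(-39)^2 = -38151 is or is not a square in Q. Here disc(f) = -38151 is not a perfect square in Q, so the Galois group of f over Q is not contained in A_3 and must be all of S_3. The splitting field has degree |S_3| = 6 over Q, so [K : Q] = 6.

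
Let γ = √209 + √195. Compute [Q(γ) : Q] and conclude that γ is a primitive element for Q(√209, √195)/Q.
[Q(γ) : Q] = 4 (equivalently, Q(γ) = Q(√209, √195))

Obviously Q(γ) ⊆ Q(√209, √195), and [Q(√209, √195):Q] = 4 (since 209, 195 are distinct squarefree integers > 1 with 40755 not a perfect square). To show equality we compute the minimal polynomial of γ. From γ = √209 + √195: γ^2 = 209 + 2√(40755) + 195 = 404 + 2√(40755), so γ^2 - 404 = 2√(40755); squaring, (γ^2 - 404)^2 = 4·40755, i.e. γ^4 - 808γ^2 + 163216 - 163020 = 0, i.e. γ^4 - 808γ^2 + 196 = 0. So γ is a root of x^4 - 808x^2 + 196. This polynomial is irreducible over Q: it has no rational root (each ±√209 ± √195 is irrational), and any factorization into two quadratics over Q would force √(40755) ∈ Q (pairing opposite roots) or √209, √195 ∈ Q (other pairings), all impossible. Hence [Q(γ):Q] = 4 = [Q(√209, √195):Q], so Q(γ) = Q(√209, √195).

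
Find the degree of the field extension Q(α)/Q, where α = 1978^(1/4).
[Q(α):Q] = 4

α is a root of x^4 - 1978. By Eisenstein's criterion at the prime p = 2 (which divides the constant term 1978 but p^2 = 4 does not, since 1978 is squarefree), x^4 - 1978 is irreducible over Q. Hence [Q(α):Q] = 4.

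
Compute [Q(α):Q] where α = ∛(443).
[Q(α):Q] = 3

The minimal polynomial of α is x^3 - 443, irreducible over Q since 443 is not a perfect cube (so x^3 - 443 has no rational root). Hence [Q(α):Q] = deg(m_α) = 3.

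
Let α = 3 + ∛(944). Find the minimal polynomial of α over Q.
m_α(x) = x^3 - 9x^2 + 27x - 971

Set β = α - 3 = ∛(944), so β^3 = 944. Then (α - 3)^3 - 944 = 0, i.e. α is a root of g(x) = (x - 3)^3 - 944 = x^3 - 9x^2 + 27x - 971. Since g(x) = h(x - 3) where h(x) = x^3 - 944, and h is irreducible over Q (because 944 is not a perfect cube, so h has no rational root, and a monic cubic with no rational root is irreducible), g is also irreducible (irreducibility is preserved under the substitution x → x - 3). Hence m_α(x) = x^3 - 9x^2 + 27x - 971.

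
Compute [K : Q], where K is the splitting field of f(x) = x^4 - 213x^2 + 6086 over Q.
[K : Q] = 4

Solving the quadratic in x^2: x^2 = (213 ± √(213^2 - 4·6086))/2 = (213 ± √21025)/2 = (213 ± 145)/2, giving x^2 = 179 or x^2 = 34. So f(x) = (x^2 - 179)(x^2 - 34) and the roots of f are ±√179, ±√34. Hence the splitting field is K = Q(√179, √34). Since 179 and 34 are distinct squarefree integers > 1, their product 6086 is not a perfect square, so √34 ∉ Q(√179). By the tower law [K:Q] = [Q(√179,√34):Q(√179)] · [Q(√179):Q] = 2 · 2 = 4.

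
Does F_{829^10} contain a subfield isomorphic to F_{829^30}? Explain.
No: F_{829^30} is not a subfield of F_{829^10}

F_{p^m} embeds in F_{p^n} iff m | n. Here 30 ∤ 10 (since 10 = 0·30 + 10 with remainder 10 ≠ 0), so F_{829^30} is not a subfield of F_{829^10}. Equivalently: if it were, the tower law would give 30 = [F_{829^30}:F_829] dividing [F_{829^10}:F_829] = 10, contradiction.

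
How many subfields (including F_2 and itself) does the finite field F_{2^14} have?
F_{2^14} has 4 subfields

The subfields of F_{p^n} are exactly the fields F_{p^d} for d | n (each is the fixed field of the unique index-d subgroup of Gal(F_{p^n}/F_p) ≅ Z/nZ). The divisors of n = 14 are {1, 2, 7, 14}, giving 4 subfields: F_{2^1}, F_{2^2}, F_{2^7}, F_{2^14}.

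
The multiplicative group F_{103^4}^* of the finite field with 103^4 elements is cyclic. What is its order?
|F_{103^4}^*| = 112550880

F_{103^4} has 103^4 = 112550881 elements; its multiplicative group consists of all nonzero elements, so |F_{103^4}^*| = 112550881 - 1 = 112550880. (It is cyclic since any finite subgroup of the multiplicative group of a field is cyclic.)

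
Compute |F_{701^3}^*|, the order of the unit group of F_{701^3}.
|F_{701^3}^*| = 344472100

F_{701^3} has 701^3 = 344472101 elements; its multiplicative group consists of all nonzero elements, so |F_{701^3}^*| = 344472101 - 1 = 344472100. (It is cyclic since any finite subgroup of the multiplicative group of a field is cyclic.)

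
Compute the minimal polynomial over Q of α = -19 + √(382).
m_α(x) = x^2 + 38x - 21

From α + 19 = √(382), squaring gives (α + 19)^2 = 382, i.e. α^2 + 38α + 361 = 382, so α^2 + 38α - 21 = 0. The discriminant of x^2 + 38x - 21 is (38)^2 - 4·(-21) = 1444 + 84 = 1528, and 4·(382) is not a perfect square in Q since 382 is squarefree and ≠ 1. Hence x^2 + 38x - 21 is irreducible over Q and is the minimal polynomial of α.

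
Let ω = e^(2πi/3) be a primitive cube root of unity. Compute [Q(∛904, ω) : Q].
[Q(∛904, ω) : Q] = 6

[Q(∛904):Q] = 3 (min poly x^3 - 904, irreducible since 904 is not a perfect cube). [Q(ω):Q] = 2 (min poly x^2 + x + 1). Since Q(∛904) ⊂ R and ω ∉ R, we have ω ∉ Q(∛904), so x^2 + x + 1 remains irreducible over Q(∛904) and [Q(∛904, ω) : Q(∛904)] = 2. By the tower law, [Q(∛904, ω) : Q] = 3 · 2 = 6. (In fact Q(∛904, ω) is the splitting field of x^3 - 904 over Q.)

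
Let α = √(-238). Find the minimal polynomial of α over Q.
m_α(x) = x^2 + 238

α satisfies α^2 + 238 = 0, so x^2 + 238 annihilates α. Since d = -238 is squarefree and ≠ 1, it is not a perfect square in Q, so x^2 + 238 has no rational root and is therefore irreducible over Q (a degree-2 polynomial over a field is irreducible iff it has no root). Hence m_α(x) = x^2 + 238.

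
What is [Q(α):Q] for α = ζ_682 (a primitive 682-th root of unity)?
[Q(α):Q] = 300

The minimal polynomial of ζ_682 over Q is the 682-th cyclotomic polynomial Φ_682(x), which is irreducible over Q and has degree φ(682) = 300. Hence [Q(α):Q] = φ(682) = 300.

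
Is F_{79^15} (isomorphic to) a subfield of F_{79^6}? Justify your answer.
No: F_{79^15} is not a subfield of F_{79^6}

F_{p^m} embeds in F_{p^n} iff m | n. Here 15 ∤ 6 (since 6 = 0·15 + 6 with remainder 6 ≠ 0), so F_{79^15} is not a subfield of F_{79^6}. Equivalently: if it were, the tower law would give 15 = [F_{79^15}:F_79] dividing [F_{79^6}:F_79] = 6, contradiction.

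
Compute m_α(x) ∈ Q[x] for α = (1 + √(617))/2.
m_α(x) = x^2 - x - 154

From 2α - 1 = √(617), squaring gives (2α - 1)^2 = 617, i.e. 4α^2 - 4α + 1 = 617, so α^2 - α + (1 - 617)/4 = 0. Since 617 ≡ 1 (mod 4), (1 - 617)/4 = -154 ∈ Z. The polynomial x^2 - x - 154 has discriminant 1 - 4·(-154) = 617, which is not a perfect square in Q (d = 617 is squarefree and ≠ 1), so x^2 - x - 154 is irreducible over Q. It is the minimal polynomial of α.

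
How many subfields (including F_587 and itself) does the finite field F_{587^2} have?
F_{587^2} has 2 subfields

The subfields of F_{p^n} are exactly the fields F_{p^d} for d | n (each is the fixed field of the unique index-d subgroup of Gal(F_{p^n}/F_p) ≅ Z/nZ). The divisors of n = 2 are {1, 2}, giving 2 subfields: F_{587^1}, F_{587^2}.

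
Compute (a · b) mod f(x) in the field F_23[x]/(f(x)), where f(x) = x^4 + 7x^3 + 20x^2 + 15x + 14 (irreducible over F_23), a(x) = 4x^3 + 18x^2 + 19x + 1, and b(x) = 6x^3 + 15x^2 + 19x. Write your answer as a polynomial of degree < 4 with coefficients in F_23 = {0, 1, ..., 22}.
a · b ≡ 22x^3 + 3x^2 + 20x + 4 (mod f(x))

Multiply in F_23[x]: a(x)·b(x) = (4x^3 + 18x^2 + 19x + 1)·(6x^3 + 15x^2 + 19x) = x^6 + 7x^5 + 12x^3 + 8x^2 + 19x. This has degree ≥ 4, so divide by f(x) over F_23: x^6 + 7x^5 + 12x^3 + 8x^2 + 19x = (x^2 + 3)·(x^4 + 7x^3 + 20x^2 + 15x + 14) + (22x^3 + 3x^2 + 20x + 4). Hence a·b ≡ 22x^3 + 3x^2 + 20x + 4 (mod f). (F_23[x]/(f) is a field with 23^4 = 279841 elements since f is irreducible of degree 4.)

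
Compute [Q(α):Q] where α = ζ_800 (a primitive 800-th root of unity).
[Q(α):Q] = 320

The minimal polynomial of ζ_800 over Q is the 800-th cyclotomic polynomial Φ_800(x), which is irreducible over Q and has degree φ(800) = 320. Hence [Q(α):Q] = φ(800) = 320.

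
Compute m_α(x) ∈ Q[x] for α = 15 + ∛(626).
m_α(x) = x^3 - 45x^2 + 675x - 4001

Set β = α - 15 = ∛(626), so β^3 = 626. Then (α - 15)^3 - 626 = 0, i.e. α is a root of g(x) = (x - 15)^3 - 626 = x^3 - 45x^2 + 675x - 4001. Since g(x) = h(x - 15) where h(x) = x^3 - 626, and h is irreducible over Q (because 626 is not a perfect cube, so h has no rational root, and a monic cubic with no rational root is irreducible), g is also irreducible (irreducibility is preserved under the substitution x → x - 15). Hence m_α(x) = x^3 - 45x^2 + 675x - 4001.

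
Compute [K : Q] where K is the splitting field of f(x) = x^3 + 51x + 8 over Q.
[K : Q] = 6

By the rational root test, any rational root of the monic integer polynomial f(x) = x^3 + 51x + 8 must be an integer dividing the constant term 8, i.e. one of ±{1, 2, 4, 8}. Evaluating: f(1) = 60, f(-1) = -44, f(2) = 118, f(-2) = -102, f(4) = 276, f(-4) = -260, f(8) = 928, f(-8) = -912; none is 0, so f has no rational root and is therefore irreducible over Q (a cubic with no linear factor over a field is irreducible). For an irreducible cubic, the Galois group is A_3 or S_3 according as the discriminant disc(f) = -4a^3 - 27b^2 = -4·(51)^3 - 27·(8)^2 = -532332 is or is not a square in Q. Here disc(f) = -532332 is not a perfect square in Q, so the Galois group of f over Q is not contained in A_3 and must be all of S_3. The splitting field has degree |S_3| = 6 over Q, so [K : Q] = 6.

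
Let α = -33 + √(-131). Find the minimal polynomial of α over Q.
m_α(x) = x^2 + 66x + 1220

From α + 33 = √(-131), squaring gives (α + 33)^2 = -131, i.e. α^2 + 66α + 1089 = -131, so α^2 + 66α + 1220 = 0. The discriminant of x^2 + 66x + 1220 is (66)^2 - 4·(1220) = 4356 - 4880 = -524, and 4·(-131) is not a perfect square in Q since -131 is squarefree and ≠ 1. Hence x^2 + 66x + 1220 is irreducible over Q and is the minimal polynomial of α.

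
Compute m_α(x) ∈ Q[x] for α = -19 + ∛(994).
m_α(x) = x^3 + 57x^2 + 1083x + 5865

Set β = α + 19 = ∛(994), so β^3 = 994. Then (α + 19)^3 - 994 = 0, i.e. α is a root of g(x) = (x + 19)^3 - 994 = x^3 + 57x^2 + 1083x + 5865. Since g(x) = h(x + 19) where h(x) = x^3 - 994, and h is irreducible over Q (because 994 is not a perfect cube, so h has no rational root, and a monic cubic with no rational root is irreducible), g is also irreducible (irreducibility is preserved under the substitution x → x + 19). Hence m_α(x) = x^3 + 57x^2 + 1083x + 5865.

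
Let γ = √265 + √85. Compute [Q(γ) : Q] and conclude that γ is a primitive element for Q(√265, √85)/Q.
[Q(γ) : Q] = 4 (equivalently, Q(γ) = Q(√265, √85))

Obviously Q(γ) ⊆ Q(√265, √85), and [Q(√265, √85):Q] = 4 (since 265, 85 are distinct squarefree integers > 1 with 22525 not a perfect square). To show equality we compute the minimal polynomial of γ. From γ = √265 + √85: γ^2 = 265 + 2√(22525) + 85 = 350 + 2√(22525), so γ^2 - 350 = 2√(22525); squaring, (γ^2 - 350)^2 = 4·22525, i.e. γ^4 - 700γ^2 + 122500 - 90100 = 0, i.e. γ^4 - 700γ^2 + 32400 = 0. So γ is a root of x^4 - 700x^2 + 32400. This polynomial is irreducible over Q: it has no rational root (each ±√265 ± √85 is irrational), and any factorization into two quadratics over Q would force √(22525) ∈ Q (pairing opposite roots) or √265, √85 ∈ Q (other pairings), all impossible. Hence [Q(γ):Q] = 4 = [Q(√265, √85):Q], so Q(γ) = Q(√265, √85).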